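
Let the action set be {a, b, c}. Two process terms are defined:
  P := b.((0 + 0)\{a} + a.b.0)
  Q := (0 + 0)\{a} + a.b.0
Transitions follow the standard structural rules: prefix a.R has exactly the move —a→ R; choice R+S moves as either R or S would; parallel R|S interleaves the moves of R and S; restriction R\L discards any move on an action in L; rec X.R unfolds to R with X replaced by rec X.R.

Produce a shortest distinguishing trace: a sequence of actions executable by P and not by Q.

b

P's transition system — 4 states:
  s0 = b.((0 + 0)\{a} + a.b.0) → —b→ s1
  s1 = (0 + 0)\{a} + a.b.0 → —a→ s2
  s2 = b.0 → —b→ s3
  s3 = 0 → ·
Q's transition system — 3 states:
  t0 = (0 + 0)\{a} + a.b.0 → —a→ t1
  t1 = b.0 → —b→ t2
  t2 = 0 → ·
Executing b from P (initial set {s0}):
  step 1 (b): {s1}
  ✓ P
Executing b from Q (initial set {t0}):
  step 1 (b): ∅ (Q stuck)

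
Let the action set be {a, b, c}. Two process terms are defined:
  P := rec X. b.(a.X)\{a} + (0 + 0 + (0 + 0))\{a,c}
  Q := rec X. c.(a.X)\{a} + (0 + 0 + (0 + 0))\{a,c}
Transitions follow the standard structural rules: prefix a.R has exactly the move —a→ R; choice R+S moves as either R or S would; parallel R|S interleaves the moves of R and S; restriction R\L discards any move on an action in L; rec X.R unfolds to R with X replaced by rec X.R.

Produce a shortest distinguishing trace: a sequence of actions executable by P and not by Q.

LTS(P): 2 reachable states
  p0 = rec X. b.(a.X)\{a} + (0 + 0 + (0 + 0))\{a,c} has moves --b--▸ p1
  p1 = (a.(rec X. b.(a.X)\{a} + (0 + 0 + (0 + 0))\{a,c}))\{a} has moves ∅
LTS(Q): 2 reachable states
  q0 = rec X. c.(a.X)\{a} + (0 + 0 + (0 + 0))\{a,c} has moves --c--▸ q1
  q1 = (a.(rec X. c.(a.X)\{a} + (0 + 0 + (0 + 0))\{a,c}))\{a} has moves ∅
Run σ = ⟨b⟩ on P: start {p0}
  [1] b ⇒ {p1}
  P completes σ.
Run σ = ⟨b⟩ on Q: start {q0}
  [1] b ⇒ ∅ (Q stuck)

b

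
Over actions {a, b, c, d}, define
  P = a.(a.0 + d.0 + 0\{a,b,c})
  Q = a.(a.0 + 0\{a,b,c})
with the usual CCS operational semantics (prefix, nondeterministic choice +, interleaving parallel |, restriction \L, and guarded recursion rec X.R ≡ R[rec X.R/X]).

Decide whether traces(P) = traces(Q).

P's transition system — 3 states:
  s0 = a.(a.0 + d.0 + 0\{a,b,c}) → --a--▸ s1
  s1 = a.0 + d.0 + 0\{a,b,c} → --a--▸ s2, --d--▸ s2
  s2 = 0 → ·
Q's transition system — 3 states:
  t0 = a.(a.0 + 0\{a,b,c}) → --a--▸ t1
  t1 = a.0 + 0\{a,b,c} → --a--▸ t2
  t2 = 0 → ·
Trace ⟨ad⟩ through P, begin at {s0}:
  [1] a ⇒ {s1}
  [2] d ⇒ {s2}
  P completes σ.
Trace ⟨ad⟩ through Q, begin at {t0}:
  [1] a ⇒ {t1}
  [2] d ⇒ ∅  — Q cannot continue

trace-distinct — witness ⟨ad⟩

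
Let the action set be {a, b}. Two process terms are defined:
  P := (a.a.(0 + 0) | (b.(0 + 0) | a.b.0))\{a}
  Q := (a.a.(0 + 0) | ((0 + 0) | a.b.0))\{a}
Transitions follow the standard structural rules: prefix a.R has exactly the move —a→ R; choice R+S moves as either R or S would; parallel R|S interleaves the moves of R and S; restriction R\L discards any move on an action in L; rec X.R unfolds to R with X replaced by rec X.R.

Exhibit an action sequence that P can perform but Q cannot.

LTS(P): 2 reachable states
  s0 = (a.a.(0 + 0) | (b.(0 + 0) | a.b.0))\{a} | -b-> s1
  s1 = (a.a.(0 + 0) | ((0 + 0) | a.b.0))\{a} | ∅
LTS(Q): 1 reachable states
  t0 = (a.a.(0 + 0) | ((0 + 0) | a.b.0))\{a} | ∅
Executing b from P (initial set {s0}):
  [1] b ⇒ {s1}
  ✓ P
Executing b from Q (initial set {t0}):
  [1] b ⇒ ∅ (Q stuck)

b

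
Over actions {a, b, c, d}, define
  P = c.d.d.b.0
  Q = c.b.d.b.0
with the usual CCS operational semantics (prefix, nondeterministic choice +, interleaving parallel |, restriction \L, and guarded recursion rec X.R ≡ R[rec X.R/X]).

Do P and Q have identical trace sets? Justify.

NO — witness ⟨cd⟩

P's transition system — 5 states:
  p0 = c.d.d.b.0 ⊢ --c--▸ p1
  p1 = d.d.b.0 ⊢ --d--▸ p2
  p2 = d.b.0 ⊢ --d--▸ p3
  p3 = b.0 ⊢ --b--▸ p4
  p4 = 0 ⊢ (no moves)
Q's transition system — 5 states:
  q0 = c.b.d.b.0 ⊢ --c--▸ q1
  q1 = b.d.b.0 ⊢ --b--▸ q2
  q2 = d.b.0 ⊢ --d--▸ q3
  q3 = b.0 ⊢ --b--▸ q4
  q4 = 0 ⊢ (no moves)
Run σ = ⟨cd⟩ on P: start {p0}
  [1] c ⇒ {p1}
  [2] d ⇒ {p2}
  ✓ P
Run σ = ⟨cd⟩ on Q: start {q0}
  [1] c ⇒ {q1}
  [2] d ⇒ no successor for Q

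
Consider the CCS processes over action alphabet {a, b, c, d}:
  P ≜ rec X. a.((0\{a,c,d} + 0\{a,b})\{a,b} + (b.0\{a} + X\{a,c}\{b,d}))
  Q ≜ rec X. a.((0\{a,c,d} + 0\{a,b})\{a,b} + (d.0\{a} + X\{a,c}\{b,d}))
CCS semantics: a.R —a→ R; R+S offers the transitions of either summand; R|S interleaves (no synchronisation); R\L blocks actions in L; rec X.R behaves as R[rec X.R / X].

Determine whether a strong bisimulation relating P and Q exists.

NO

Reachable graph of P (3 states):
  m0 = rec X. a.((0\{a,c,d} + 0\{a,b})\{a,b} + (b.0\{a} + X\{a,c}\{b,d})) :: ··a··> m1
  m1 = (0\{a,c,d} + 0\{a,b})\{a,b} + (b.0\{a} + (rec X. a.((0\{a,c,d} + 0\{a,b})\{a,b} + (b.0\{a} + X\{a,c}\{b,d})))\{a,c}\{b,d}) :: ··b··> m2
  m2 = 0\{a} :: ·
Reachable graph of Q (3 states):
  n0 = rec X. a.((0\{a,c,d} + 0\{a,b})\{a,b} + (d.0\{a} + X\{a,c}\{b,d})) :: ··a··> n1
  n1 = (0\{a,c,d} + 0\{a,b})\{a,b} + (d.0\{a} + (rec X. a.((0\{a,c,d} + 0\{a,b})\{a,b} + (d.0\{a} + X\{a,c}\{b,d})))\{a,c}\{b,d}) :: ··d··> n2
  n2 = 0\{a} :: ·
Bisimilarity quotient blocks:
  B0 = {m0}
  B1 = {m1}
  B2 = {m2, n2}
  B3 = {n0}
  B4 = {n1}
m0 ∈ B0, n0 ∈ B3 → different blocks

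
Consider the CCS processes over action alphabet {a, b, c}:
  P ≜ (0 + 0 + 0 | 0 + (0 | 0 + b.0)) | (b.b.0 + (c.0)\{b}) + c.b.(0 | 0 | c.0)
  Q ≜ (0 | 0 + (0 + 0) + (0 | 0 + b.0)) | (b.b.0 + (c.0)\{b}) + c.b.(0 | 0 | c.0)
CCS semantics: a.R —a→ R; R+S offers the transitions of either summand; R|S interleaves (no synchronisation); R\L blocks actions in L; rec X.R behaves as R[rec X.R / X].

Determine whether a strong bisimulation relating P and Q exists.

bisimilar

Reachable graph of P (11 states):
  p0 = (0 + 0 + 0 | 0 + (0 | 0 + b.0)) | (b.b.0 + (c.0)\{b}) + c.b.(0 | 0 | c.0) ⊢ =b=> p1, =b=> p2, =c=> p3, =c=> p4
  p1 = (0 + 0 + 0 | 0 + (0 | 0 + b.0)) | b.0 ⊢ =b=> p5, =b=> p6
  p2 = 0 | (b.b.0 + (c.0)\{b}) ⊢ =b=> p6, =c=> p7
  p3 = (0 + 0 + 0 | 0 + (0 | 0 + b.0)) | 0\{b} ⊢ =b=> p7
  p4 = b.(0 | 0 | c.0) ⊢ =b=> p8
  p5 = (0 + 0 + 0 | 0 + (0 | 0 + b.0)) | 0 ⊢ =b=> p9
  p6 = 0 | b.0 ⊢ =b=> p9
  p7 = 0 | 0\{b} ⊢ ·
  p8 = 0 | 0 | c.0 ⊢ =c=> p10
  p9 = 0 | 0 ⊢ ·
  p10 = 0 | 0 | 0 ⊢ ·
Reachable graph of Q (11 states):
  q0 = (0 | 0 + (0 + 0) + (0 | 0 + b.0)) | (b.b.0 + (c.0)\{b}) + c.b.(0 | 0 | c.0) ⊢ =b=> q1, =b=> q2, =c=> q3, =c=> q4
  q1 = (0 | 0 + (0 + 0) + (0 | 0 + b.0)) | b.0 ⊢ =b=> q5, =b=> q6
  q2 = 0 | (b.b.0 + (c.0)\{b}) ⊢ =b=> q6, =c=> q7
  q3 = (0 | 0 + (0 + 0) + (0 | 0 + b.0)) | 0\{b} ⊢ =b=> q7
  q4 = b.(0 | 0 | c.0) ⊢ =b=> q8
  q5 = (0 | 0 + (0 + 0) + (0 | 0 + b.0)) | 0 ⊢ =b=> q9
  q6 = 0 | b.0 ⊢ =b=> q9
  q7 = 0 | 0\{b} ⊢ ·
  q8 = 0 | 0 | c.0 ⊢ =c=> q10
  q9 = 0 | 0 ⊢ ·
  q10 = 0 | 0 | 0 ⊢ ·
Coarsest stable partition (strong bisimilarity classes):
  B0 = {p0, q0}
  B1 = {p4, q4}
  B2 = {p8, q8}
  B3 = {p10, p7, p9, q10, q7, q9}
  B4 = {p3, p5, p6, q3, q5, q6}
  B5 = {p1, q1}
  B6 = {p2, q2}
p0 ∈ B0, q0 ∈ B0 → same block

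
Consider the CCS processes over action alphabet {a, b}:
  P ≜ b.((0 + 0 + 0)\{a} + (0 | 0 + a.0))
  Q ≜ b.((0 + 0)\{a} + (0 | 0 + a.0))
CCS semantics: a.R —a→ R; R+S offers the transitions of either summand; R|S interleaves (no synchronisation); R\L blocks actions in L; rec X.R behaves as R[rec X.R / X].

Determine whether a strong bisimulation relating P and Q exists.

Reachable graph of P (3 states):
  s0 = b.((0 + 0 + 0)\{a} + (0 | 0 + a.0)) has moves ··b··> s1
  s1 = (0 + 0 + 0)\{a} + (0 | 0 + a.0) has moves ··a··> s2
  s2 = 0 has moves deadlocked
Reachable graph of Q (3 states):
  t0 = b.((0 + 0)\{a} + (0 | 0 + a.0)) has moves ··b··> t1
  t1 = (0 + 0)\{a} + (0 | 0 + a.0) has moves ··a··> t2
  t2 = 0 has moves deadlocked
Partition-refinement fixed point:
  B0 = {s0, t0}
  B1 = {s1, t1}
  B2 = {s2, t2}
s0 ∈ B0, t0 ∈ B0 → same block

P ~ Q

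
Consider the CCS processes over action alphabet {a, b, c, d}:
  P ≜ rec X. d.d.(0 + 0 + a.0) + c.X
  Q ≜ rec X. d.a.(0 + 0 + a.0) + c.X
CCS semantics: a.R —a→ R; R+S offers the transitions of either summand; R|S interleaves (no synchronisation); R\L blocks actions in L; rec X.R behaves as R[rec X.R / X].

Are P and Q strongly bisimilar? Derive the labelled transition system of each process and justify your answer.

NO

LTS(P): 4 reachable states
  m0 = rec X. d.d.(0 + 0 + a.0) + c.X | -c-> m0, -d-> m1
  m1 = d.(0 + 0 + a.0) | -d-> m2
  m2 = 0 + 0 + a.0 | -a-> m3
  m3 = 0 | deadlocked
LTS(Q): 4 reachable states
  n0 = rec X. d.a.(0 + 0 + a.0) + c.X | -c-> n0, -d-> n1
  n1 = a.(0 + 0 + a.0) | -a-> n2
  n2 = 0 + 0 + a.0 | -a-> n3
  n3 = 0 | deadlocked
Coarsest stable partition (strong bisimilarity classes):
  B0 = {m0}
  B1 = {m1}
  B2 = {m2, n2}
  B3 = {m3, n3}
  B4 = {n0}
  B5 = {n1}
m0 ∈ B0, n0 ∈ B4 → different blocks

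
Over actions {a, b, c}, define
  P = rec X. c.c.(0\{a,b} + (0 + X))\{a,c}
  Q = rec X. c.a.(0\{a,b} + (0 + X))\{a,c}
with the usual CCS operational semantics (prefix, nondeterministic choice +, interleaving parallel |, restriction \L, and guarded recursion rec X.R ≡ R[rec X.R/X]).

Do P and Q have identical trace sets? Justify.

trace-distinct — witness ⟨cc⟩

LTS(P): 3 reachable states
  m0 = rec X. c.c.(0\{a,b} + (0 + X))\{a,c} has moves =c=> m1
  m1 = c.(0\{a,b} + (0 + (rec X. c.c.(0\{a,b} + (0 + X))\{a,c})))\{a,c} has moves =c=> m2
  m2 = (0\{a,b} + (0 + (rec X. c.c.(0\{a,b} + (0 + X))\{a,c})))\{a,c} has moves (no moves)
LTS(Q): 3 reachable states
  n0 = rec X. c.a.(0\{a,b} + (0 + X))\{a,c} has moves =c=> n1
  n1 = a.(0\{a,b} + (0 + (rec X. c.a.(0\{a,b} + (0 + X))\{a,c})))\{a,c} has moves =a=> n2
  n2 = (0\{a,b} + (0 + (rec X. c.a.(0\{a,b} + (0 + X))\{a,c})))\{a,c} has moves (no moves)
Run σ = ⟨cc⟩ on P: start {m0}
  after c @ step 1: {m1}
  after c @ step 2: {m2}
  — P admits the full trace.
Run σ = ⟨cc⟩ on Q: start {n0}
  after c @ step 1: {n1}
  after c @ step 2: ∅  — Q cannot continue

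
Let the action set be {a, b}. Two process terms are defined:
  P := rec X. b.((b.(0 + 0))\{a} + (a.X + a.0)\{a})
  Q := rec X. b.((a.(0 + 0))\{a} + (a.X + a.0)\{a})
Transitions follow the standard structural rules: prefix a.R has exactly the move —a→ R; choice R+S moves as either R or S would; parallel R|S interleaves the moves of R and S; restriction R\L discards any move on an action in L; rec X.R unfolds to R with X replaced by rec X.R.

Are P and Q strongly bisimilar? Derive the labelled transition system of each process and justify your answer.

not bisimilar

Reachable graph of P (3 states):
  p0 = rec X. b.((b.(0 + 0))\{a} + (a.X + a.0)\{a}) | ··b··> p1
  p1 = (b.(0 + 0))\{a} + (a.(rec X. b.((b.(0 + 0))\{a} + (a.X + a.0)\{a})) + a.0)\{a} | ··b··> p2
  p2 = (0 + 0)\{a} | stopped
Reachable graph of Q (2 states):
  q0 = rec X. b.((a.(0 + 0))\{a} + (a.X + a.0)\{a}) | ··b··> q1
  q1 = (a.(0 + 0))\{a} + (a.(rec X. b.((a.(0 + 0))\{a} + (a.X + a.0)\{a})) + a.0)\{a} | stopped
Partition-refinement fixed point:
  B0 = {p0}
  B1 = {p1, q0}
  B2 = {p2, q1}
p0 ∈ B0, q0 ∈ B1 → different blocks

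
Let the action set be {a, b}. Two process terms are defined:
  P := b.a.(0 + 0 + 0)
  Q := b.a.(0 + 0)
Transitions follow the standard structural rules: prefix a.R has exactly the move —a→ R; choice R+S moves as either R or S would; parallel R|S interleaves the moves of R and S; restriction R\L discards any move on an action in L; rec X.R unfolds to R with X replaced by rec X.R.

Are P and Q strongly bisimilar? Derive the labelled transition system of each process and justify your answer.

YES

P's transition system — 3 states:
  p0 = b.a.(0 + 0 + 0) | =b=> p1
  p1 = a.(0 + 0 + 0) | =a=> p2
  p2 = 0 + 0 + 0 | ∅
Q's transition system — 3 states:
  q0 = b.a.(0 + 0) | =b=> q1
  q1 = a.(0 + 0) | =a=> q2
  q2 = 0 + 0 | ∅
Bisimilarity quotient blocks:
  B0 = {p0, q0}
  B1 = {p1, q1}
  B2 = {p2, q2}
p0 ∈ B0, q0 ∈ B0 → same block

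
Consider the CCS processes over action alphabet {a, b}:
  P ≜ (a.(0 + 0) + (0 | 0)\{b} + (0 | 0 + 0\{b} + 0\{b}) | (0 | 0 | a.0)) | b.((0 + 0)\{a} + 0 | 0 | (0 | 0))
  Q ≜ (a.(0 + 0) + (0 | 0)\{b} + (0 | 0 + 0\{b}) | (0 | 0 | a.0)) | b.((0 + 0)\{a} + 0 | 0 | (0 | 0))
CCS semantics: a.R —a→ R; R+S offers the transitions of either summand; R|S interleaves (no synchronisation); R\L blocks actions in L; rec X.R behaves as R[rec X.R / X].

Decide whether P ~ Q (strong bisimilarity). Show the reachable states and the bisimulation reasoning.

P's transition system — 6 states:
  u0 = (a.(0 + 0) + (0 | 0)\{b} + (0 | 0 + 0\{b} + 0\{b}) | (0 | 0 | a.0)) | b.((0 + 0)\{a} + 0 | 0 | (0 | 0)) → -a-> u1, -a-> u2, -b-> u3
  u1 = (0 + 0) | b.((0 + 0)\{a} + 0 | 0 | (0 | 0)) → -b-> u4
  u2 = (0 | 0 + 0\{b} + 0\{b}) | (0 | 0 | 0) | b.((0 + 0)\{a} + 0 | 0 | (0 | 0)) → -b-> u5
  u3 = (a.(0 + 0) + (0 | 0)\{b} + (0 | 0 + 0\{b} + 0\{b}) | (0 | 0 | a.0)) | ((0 + 0)\{a} + 0 | 0 | (0 | 0)) → -a-> u4, -a-> u5
  u4 = (0 + 0) | ((0 + 0)\{a} + 0 | 0 | (0 | 0)) → deadlocked
  u5 = (0 | 0 + 0\{b} + 0\{b}) | (0 | 0 | 0) | ((0 + 0)\{a} + 0 | 0 | (0 | 0)) → deadlocked
Q's transition system — 6 states:
  v0 = (a.(0 + 0) + (0 | 0)\{b} + (0 | 0 + 0\{b}) | (0 | 0 | a.0)) | b.((0 + 0)\{a} + 0 | 0 | (0 | 0)) → -a-> v1, -a-> v2, -b-> v3
  v1 = (0 + 0) | b.((0 + 0)\{a} + 0 | 0 | (0 | 0)) → -b-> v4
  v2 = (0 | 0 + 0\{b}) | (0 | 0 | 0) | b.((0 + 0)\{a} + 0 | 0 | (0 | 0)) → -b-> v5
  v3 = (a.(0 + 0) + (0 | 0)\{b} + (0 | 0 + 0\{b}) | (0 | 0 | a.0)) | ((0 + 0)\{a} + 0 | 0 | (0 | 0)) → -a-> v4, -a-> v5
  v4 = (0 + 0) | ((0 + 0)\{a} + 0 | 0 | (0 | 0)) → deadlocked
  v5 = (0 | 0 + 0\{b}) | (0 | 0 | 0) | ((0 + 0)\{a} + 0 | 0 | (0 | 0)) → deadlocked
Partition-refinement fixed point:
  B0 = {u0, v0}
  B1 = {u1, u2, v1, v2}
  B2 = {u4, u5, v4, v5}
  B3 = {u3, v3}
u0 ∈ B0, v0 ∈ B0 → same block

P ~ Q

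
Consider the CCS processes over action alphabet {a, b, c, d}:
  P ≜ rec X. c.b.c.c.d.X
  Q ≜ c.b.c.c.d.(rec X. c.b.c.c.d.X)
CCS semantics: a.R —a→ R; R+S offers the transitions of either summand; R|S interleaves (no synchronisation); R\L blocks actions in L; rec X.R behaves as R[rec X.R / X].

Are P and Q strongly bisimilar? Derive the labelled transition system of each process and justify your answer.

bisimilar

P's transition system — 5 states:
  u0 = rec X. c.b.c.c.d.X has moves =c=> u1
  u1 = b.c.c.d.(rec X. c.b.c.c.d.X) has moves =b=> u2
  u2 = c.c.d.(rec X. c.b.c.c.d.X) has moves =c=> u3
  u3 = c.d.(rec X. c.b.c.c.d.X) has moves =c=> u4
  u4 = d.(rec X. c.b.c.c.d.X) has moves =d=> u0
Q's transition system — 6 states:
  v0 = c.b.c.c.d.(rec X. c.b.c.c.d.X) has moves =c=> v1
  v1 = b.c.c.d.(rec X. c.b.c.c.d.X) has moves =b=> v2
  v2 = c.c.d.(rec X. c.b.c.c.d.X) has moves =c=> v3
  v3 = c.d.(rec X. c.b.c.c.d.X) has moves =c=> v4
  v4 = d.(rec X. c.b.c.c.d.X) has moves =d=> v5
  v5 = rec X. c.b.c.c.d.X has moves =c=> v1
Coarsest stable partition (strong bisimilarity classes):
  B0 = {u0, v0, v5}
  B1 = {u1, v1}
  B2 = {u2, v2}
  B3 = {u3, v3}
  B4 = {u4, v4}
u0 ∈ B0, v0 ∈ B0 → same block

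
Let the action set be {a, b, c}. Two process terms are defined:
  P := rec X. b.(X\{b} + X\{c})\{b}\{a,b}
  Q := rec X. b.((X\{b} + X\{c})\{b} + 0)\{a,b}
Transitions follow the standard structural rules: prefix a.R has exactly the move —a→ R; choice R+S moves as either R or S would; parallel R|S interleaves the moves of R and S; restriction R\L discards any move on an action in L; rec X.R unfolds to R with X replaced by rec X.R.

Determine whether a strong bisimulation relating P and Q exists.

YES

P's transition system — 2 states:
  m0 = rec X. b.(X\{b} + X\{c})\{b}\{a,b} → =b=> m1
  m1 = ((rec X. b.(X\{b} + X\{c})\{b}\{a,b})\{b} + (rec X. b.(X\{b} + X\{c})\{b}\{a,b})\{c})\{b}\{a,b} → ∅
Q's transition system — 2 states:
  n0 = rec X. b.((X\{b} + X\{c})\{b} + 0)\{a,b} → =b=> n1
  n1 = (((rec X. b.((X\{b} + X\{c})\{b} + 0)\{a,b})\{b} + (rec X. b.((X\{b} + X\{c})\{b} + 0)\{a,b})\{c})\{b} + 0)\{a,b} → ∅
Coarsest stable partition (strong bisimilarity classes):
  B0 = {m0, n0}
  B1 = {m1, n1}
m0 ∈ B0, n0 ∈ B0 → same block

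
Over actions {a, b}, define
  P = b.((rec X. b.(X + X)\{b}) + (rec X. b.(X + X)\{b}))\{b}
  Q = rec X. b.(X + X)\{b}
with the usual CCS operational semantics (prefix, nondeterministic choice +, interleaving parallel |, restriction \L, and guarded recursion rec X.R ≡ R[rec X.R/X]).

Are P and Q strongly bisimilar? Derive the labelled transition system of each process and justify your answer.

Reachable graph of P (2 states):
  p0 = b.((rec X. b.(X + X)\{b}) + (rec X. b.(X + X)\{b}))\{b} :: —b→ p1
  p1 = ((rec X. b.(X + X)\{b}) + (rec X. b.(X + X)\{b}))\{b} :: (no moves)
Reachable graph of Q (2 states):
  q0 = rec X. b.(X + X)\{b} :: —b→ q1
  q1 = ((rec X. b.(X + X)\{b}) + (rec X. b.(X + X)\{b}))\{b} :: (no moves)
Coarsest stable partition (strong bisimilarity classes):
  B0 = {p0, q0}
  B1 = {p1, q1}
p0 ∈ B0, q0 ∈ B0 → same block

P ~ Q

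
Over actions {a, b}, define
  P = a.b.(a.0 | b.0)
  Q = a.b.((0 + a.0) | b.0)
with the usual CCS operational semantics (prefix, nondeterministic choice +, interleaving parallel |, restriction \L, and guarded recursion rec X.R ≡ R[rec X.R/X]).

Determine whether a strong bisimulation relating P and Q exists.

YES

P's transition system — 6 states:
  p0 = a.b.(a.0 | b.0) → ··a··> p1
  p1 = b.(a.0 | b.0) → ··b··> p2
  p2 = a.0 | b.0 → ··a··> p3, ··b··> p4
  p3 = 0 | b.0 → ··b··> p5
  p4 = a.0 | 0 → ··a··> p5
  p5 = 0 | 0 → (no moves)
Q's transition system — 6 states:
  q0 = a.b.((0 + a.0) | b.0) → ··a··> q1
  q1 = b.((0 + a.0) | b.0) → ··b··> q2
  q2 = (0 + a.0) | b.0 → ··a··> q3, ··b··> q4
  q3 = 0 | b.0 → ··b··> q5
  q4 = (0 + a.0) | 0 → ··a··> q5
  q5 = 0 | 0 → (no moves)
Bisimilarity quotient blocks:
  B0 = {p0, q0}
  B1 = {p1, q1}
  B2 = {p2, q2}
  B3 = {p3, q3}
  B4 = {p5, q5}
  B5 = {p4, q4}
p0 ∈ B0, q0 ∈ B0 → same block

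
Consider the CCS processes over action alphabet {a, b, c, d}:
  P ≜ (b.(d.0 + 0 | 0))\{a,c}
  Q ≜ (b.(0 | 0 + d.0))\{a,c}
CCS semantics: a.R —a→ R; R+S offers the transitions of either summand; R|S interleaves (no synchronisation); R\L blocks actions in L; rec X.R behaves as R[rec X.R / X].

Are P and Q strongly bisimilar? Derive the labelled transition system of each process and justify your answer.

Reachable graph of P (3 states):
  s0 = (b.(d.0 + 0 | 0))\{a,c} → =b=> s1
  s1 = (d.0 + 0 | 0)\{a,c} → =d=> s2
  s2 = 0\{a,c} → ·
Reachable graph of Q (3 states):
  t0 = (b.(0 | 0 + d.0))\{a,c} → =b=> t1
  t1 = (0 | 0 + d.0)\{a,c} → =d=> t2
  t2 = 0\{a,c} → ·
Partition-refinement fixed point:
  B0 = {s0, t0}
  B1 = {s1, t1}
  B2 = {s2, t2}
s0 ∈ B0, t0 ∈ B0 → same block

YES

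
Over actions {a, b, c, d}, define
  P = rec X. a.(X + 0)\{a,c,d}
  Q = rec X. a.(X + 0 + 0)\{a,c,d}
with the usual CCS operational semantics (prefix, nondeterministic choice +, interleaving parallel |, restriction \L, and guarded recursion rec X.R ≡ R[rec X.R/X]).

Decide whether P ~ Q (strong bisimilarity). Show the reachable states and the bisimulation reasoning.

YES

LTS(P): 2 reachable states
  m0 = rec X. a.(X + 0)\{a,c,d} has moves --a--▸ m1
  m1 = ((rec X. a.(X + 0)\{a,c,d}) + 0)\{a,c,d} has moves stopped
LTS(Q): 2 reachable states
  n0 = rec X. a.(X + 0 + 0)\{a,c,d} has moves --a--▸ n1
  n1 = ((rec X. a.(X + 0 + 0)\{a,c,d}) + 0 + 0)\{a,c,d} has moves stopped
Coarsest stable partition (strong bisimilarity classes):
  B0 = {m0, n0}
  B1 = {m1, n1}
m0 ∈ B0, n0 ∈ B0 → same block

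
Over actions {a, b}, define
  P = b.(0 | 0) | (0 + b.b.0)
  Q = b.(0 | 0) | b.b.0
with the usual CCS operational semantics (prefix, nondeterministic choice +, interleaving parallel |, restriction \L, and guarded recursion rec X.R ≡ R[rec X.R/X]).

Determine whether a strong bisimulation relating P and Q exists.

Reachable graph of P (6 states):
  p0 = b.(0 | 0) | (0 + b.b.0) → ··b··> p1, ··b··> p2
  p1 = 0 | 0 | (0 + b.b.0) → ··b··> p3
  p2 = b.(0 | 0) | b.0 → ··b··> p3, ··b··> p4
  p3 = 0 | 0 | b.0 → ··b··> p5
  p4 = b.(0 | 0) | 0 → ··b··> p5
  p5 = 0 | 0 | 0 → ∅
Reachable graph of Q (6 states):
  q0 = b.(0 | 0) | b.b.0 → ··b··> q1, ··b··> q2
  q1 = 0 | 0 | b.b.0 → ··b··> q3
  q2 = b.(0 | 0) | b.0 → ··b··> q3, ··b··> q4
  q3 = 0 | 0 | b.0 → ··b··> q5
  q4 = b.(0 | 0) | 0 → ··b··> q5
  q5 = 0 | 0 | 0 → ∅
Coarsest stable partition (strong bisimilarity classes):
  B0 = {p0, q0}
  B1 = {p1, p2, q1, q2}
  B2 = {p3, p4, q3, q4}
  B3 = {p5, q5}
p0 ∈ B0, q0 ∈ B0 → same block

P ~ Q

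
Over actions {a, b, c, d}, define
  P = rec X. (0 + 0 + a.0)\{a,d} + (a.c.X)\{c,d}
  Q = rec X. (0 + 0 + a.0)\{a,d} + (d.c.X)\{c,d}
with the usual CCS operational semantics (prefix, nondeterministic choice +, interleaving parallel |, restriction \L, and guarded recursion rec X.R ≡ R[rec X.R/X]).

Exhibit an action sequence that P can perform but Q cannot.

P's transition system — 2 states:
  s0 = rec X. (0 + 0 + a.0)\{a,d} + (a.c.X)\{c,d} ⊢ —a→ s1
  s1 = (c.(rec X. (0 + 0 + a.0)\{a,d} + (a.c.X)\{c,d}))\{c,d} ⊢ stopped
Q's transition system — 1 states:
  t0 = rec X. (0 + 0 + a.0)\{a,d} + (d.c.X)\{c,d} ⊢ stopped
Trace ⟨a⟩ through P, begin at {s0}:
  [1] a ⇒ {s1}
  ✓ P
Trace ⟨a⟩ through Q, begin at {t0}:
  [1] a ⇒ ∅ (Q stuck)

a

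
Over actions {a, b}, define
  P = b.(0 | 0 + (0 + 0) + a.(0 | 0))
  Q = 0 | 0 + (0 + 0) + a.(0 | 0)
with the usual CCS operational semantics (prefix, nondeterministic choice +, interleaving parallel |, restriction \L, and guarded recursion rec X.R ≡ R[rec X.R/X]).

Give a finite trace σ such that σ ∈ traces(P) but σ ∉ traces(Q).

P's transition system — 3 states:
  s0 = b.(0 | 0 + (0 + 0) + a.(0 | 0)) ⊢ --b--▸ s1
  s1 = 0 | 0 + (0 + 0) + a.(0 | 0) ⊢ --a--▸ s2
  s2 = 0 | 0 ⊢ ∅
Q's transition system — 2 states:
  t0 = 0 | 0 + (0 + 0) + a.(0 | 0) ⊢ --a--▸ t1
  t1 = 0 | 0 ⊢ ∅
Trace ⟨b⟩ through P, begin at {s0}:
  [1] b ⇒ {s1}
  ✓ P
Trace ⟨b⟩ through Q, begin at {t0}:
  [1] b ⇒ ∅  — Q cannot continue

b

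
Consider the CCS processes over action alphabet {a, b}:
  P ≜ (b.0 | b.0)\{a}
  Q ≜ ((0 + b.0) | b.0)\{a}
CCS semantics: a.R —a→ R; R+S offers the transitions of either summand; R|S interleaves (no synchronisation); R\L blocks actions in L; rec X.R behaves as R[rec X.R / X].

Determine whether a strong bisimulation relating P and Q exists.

P ~ Q

P's transition system — 4 states:
  p0 = (b.0 | b.0)\{a} | --b--▸ p1, --b--▸ p2
  p1 = (0 | b.0)\{a} | --b--▸ p3
  p2 = (b.0 | 0)\{a} | --b--▸ p3
  p3 = (0 | 0)\{a} | stopped
Q's transition system — 4 states:
  q0 = ((0 + b.0) | b.0)\{a} | --b--▸ q1, --b--▸ q2
  q1 = ((0 + b.0) | 0)\{a} | --b--▸ q3
  q2 = (0 | b.0)\{a} | --b--▸ q3
  q3 = (0 | 0)\{a} | stopped
Partition-refinement fixed point:
  B0 = {p0, q0}
  B1 = {p1, p2, q1, q2}
  B2 = {p3, q3}
p0 ∈ B0, q0 ∈ B0 → same block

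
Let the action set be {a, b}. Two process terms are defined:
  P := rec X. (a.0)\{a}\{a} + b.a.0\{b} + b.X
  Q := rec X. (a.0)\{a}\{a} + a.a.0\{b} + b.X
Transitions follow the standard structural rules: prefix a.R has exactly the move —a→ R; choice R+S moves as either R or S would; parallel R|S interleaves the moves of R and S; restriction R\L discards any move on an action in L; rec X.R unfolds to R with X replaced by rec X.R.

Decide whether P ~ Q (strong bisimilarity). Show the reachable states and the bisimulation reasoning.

Reachable graph of P (3 states):
  m0 = rec X. (a.0)\{a}\{a} + b.a.0\{b} + b.X → =b=> m0, =b=> m1
  m1 = a.0\{b} → =a=> m2
  m2 = 0\{b} → deadlocked
Reachable graph of Q (3 states):
  n0 = rec X. (a.0)\{a}\{a} + a.a.0\{b} + b.X → =a=> n1, =b=> n0
  n1 = a.0\{b} → =a=> n2
  n2 = 0\{b} → deadlocked
Partition-refinement fixed point:
  B0 = {m0}
  B1 = {m1, n1}
  B2 = {m2, n2}
  B3 = {n0}
m0 ∈ B0, n0 ∈ B3 → different blocks

P ≁ Q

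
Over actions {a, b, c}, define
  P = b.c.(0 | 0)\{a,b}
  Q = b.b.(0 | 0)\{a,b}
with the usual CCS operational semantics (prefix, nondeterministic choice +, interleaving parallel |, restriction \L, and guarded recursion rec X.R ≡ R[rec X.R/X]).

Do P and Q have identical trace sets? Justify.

P's transition system — 3 states:
  p0 = b.c.(0 | 0)\{a,b} has moves =b=> p1
  p1 = c.(0 | 0)\{a,b} has moves =c=> p2
  p2 = (0 | 0)\{a,b} has moves ∅
Q's transition system — 3 states:
  q0 = b.b.(0 | 0)\{a,b} has moves =b=> q1
  q1 = b.(0 | 0)\{a,b} has moves =b=> q2
  q2 = (0 | 0)\{a,b} has moves ∅
Executing bc from P (initial set {p0}):
  after b @ step 1: {p1}
  after c @ step 2: {p2}
  ✓ P
Executing bc from Q (initial set {q0}):
  after b @ step 1: {q1}
  after c @ step 2: no successor for Q

traces(P) ≠ traces(Q) — witness ⟨bc⟩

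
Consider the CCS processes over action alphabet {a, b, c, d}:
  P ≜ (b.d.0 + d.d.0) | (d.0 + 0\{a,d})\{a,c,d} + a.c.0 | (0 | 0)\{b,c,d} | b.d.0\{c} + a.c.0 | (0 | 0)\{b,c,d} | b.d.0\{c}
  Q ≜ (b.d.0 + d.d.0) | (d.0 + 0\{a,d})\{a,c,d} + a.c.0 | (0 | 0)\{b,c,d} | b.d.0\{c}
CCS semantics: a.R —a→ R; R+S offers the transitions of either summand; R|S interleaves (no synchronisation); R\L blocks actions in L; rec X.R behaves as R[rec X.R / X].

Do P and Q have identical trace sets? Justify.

P's transition system — 11 states:
  s0 = (b.d.0 + d.d.0) | (d.0 + 0\{a,d})\{a,c,d} + a.c.0 | (0 | 0)\{b,c,d} | b.d.0\{c} + a.c.0 | (0 | 0)\{b,c,d} | b.d.0\{c} ⊢ -a-> s1, -b-> s2, -b-> s3, -d-> s3
  s1 = c.0 | (0 | 0)\{b,c,d} | b.d.0\{c} ⊢ -b-> s4, -c-> s5
  s2 = a.c.0 | (0 | 0)\{b,c,d} | d.0\{c} ⊢ -a-> s4, -d-> s6
  s3 = d.0 | (d.0 + 0\{a,d})\{a,c,d} ⊢ -d-> s7
  s4 = c.0 | (0 | 0)\{b,c,d} | d.0\{c} ⊢ -c-> s8, -d-> s9
  s5 = 0 | (0 | 0)\{b,c,d} | b.d.0\{c} ⊢ -b-> s8
  s6 = a.c.0 | (0 | 0)\{b,c,d} | 0\{c} ⊢ -a-> s9
  s7 = 0 | (d.0 + 0\{a,d})\{a,c,d} ⊢ ∅
  s8 = 0 | (0 | 0)\{b,c,d} | d.0\{c} ⊢ -d-> s10
  s9 = c.0 | (0 | 0)\{b,c,d} | 0\{c} ⊢ -c-> s10
  s10 = 0 | (0 | 0)\{b,c,d} | 0\{c} ⊢ ∅
Q's transition system — 11 states:
  t0 = (b.d.0 + d.d.0) | (d.0 + 0\{a,d})\{a,c,d} + a.c.0 | (0 | 0)\{b,c,d} | b.d.0\{c} ⊢ -a-> t1, -b-> t2, -b-> t3, -d-> t3
  t1 = c.0 | (0 | 0)\{b,c,d} | b.d.0\{c} ⊢ -b-> t4, -c-> t5
  t2 = a.c.0 | (0 | 0)\{b,c,d} | d.0\{c} ⊢ -a-> t4, -d-> t6
  t3 = d.0 | (d.0 + 0\{a,d})\{a,c,d} ⊢ -d-> t7
  t4 = c.0 | (0 | 0)\{b,c,d} | d.0\{c} ⊢ -c-> t8, -d-> t9
  t5 = 0 | (0 | 0)\{b,c,d} | b.d.0\{c} ⊢ -b-> t8
  t6 = a.c.0 | (0 | 0)\{b,c,d} | 0\{c} ⊢ -a-> t9
  t7 = 0 | (d.0 + 0\{a,d})\{a,c,d} ⊢ ∅
  t8 = 0 | (0 | 0)\{b,c,d} | d.0\{c} ⊢ -d-> t10
  t9 = c.0 | (0 | 0)\{b,c,d} | 0\{c} ⊢ -c-> t10
  t10 = 0 | (0 | 0)\{b,c,d} | 0\{c} ⊢ ∅
Bisimilarity quotient blocks:
  B0 = {s0, t0}
  B1 = {s2, t2}
  B2 = {s6, t6}
  B3 = {s9, t9}
  B4 = {s10, s7, t10, t7}
  B5 = {s4, t4}
  B6 = {s3, s8, t3, t8}
  B7 = {s1, t1}
  B8 = {s5, t5}
s0 ∈ B0, t0 ∈ B0 → same block
Bisimilar ⇒ trace-equivalent.

YES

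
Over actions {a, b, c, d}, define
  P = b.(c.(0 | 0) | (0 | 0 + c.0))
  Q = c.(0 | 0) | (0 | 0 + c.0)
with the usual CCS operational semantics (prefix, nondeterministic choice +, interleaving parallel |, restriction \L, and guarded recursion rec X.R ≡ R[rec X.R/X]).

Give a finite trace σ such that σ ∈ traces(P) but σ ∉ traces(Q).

b

LTS(P): 5 reachable states
  p0 = b.(c.(0 | 0) | (0 | 0 + c.0)) ⊢ ··b··> p1
  p1 = c.(0 | 0) | (0 | 0 + c.0) ⊢ ··c··> p2, ··c··> p3
  p2 = 0 | 0 | (0 | 0 + c.0) ⊢ ··c··> p4
  p3 = c.(0 | 0) | 0 ⊢ ··c··> p4
  p4 = 0 | 0 | 0 ⊢ ∅
LTS(Q): 4 reachable states
  q0 = c.(0 | 0) | (0 | 0 + c.0) ⊢ ··c··> q1, ··c··> q2
  q1 = 0 | 0 | (0 | 0 + c.0) ⊢ ··c··> q3
  q2 = c.(0 | 0) | 0 ⊢ ··c··> q3
  q3 = 0 | 0 | 0 ⊢ ∅
Trace ⟨b⟩ through P, begin at {p0}:
  [1] b ⇒ {p1}
  — P admits the full trace.
Trace ⟨b⟩ through Q, begin at {q0}:
  [1] b ⇒ no successor for Q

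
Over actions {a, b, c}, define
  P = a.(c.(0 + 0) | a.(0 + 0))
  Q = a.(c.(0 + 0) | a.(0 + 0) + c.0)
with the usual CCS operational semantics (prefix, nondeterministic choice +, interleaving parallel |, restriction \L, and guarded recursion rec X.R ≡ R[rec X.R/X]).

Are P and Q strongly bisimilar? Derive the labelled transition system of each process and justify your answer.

Reachable graph of P (5 states):
  u0 = a.(c.(0 + 0) | a.(0 + 0)) | =a=> u1
  u1 = c.(0 + 0) | a.(0 + 0) | =a=> u2, =c=> u3
  u2 = c.(0 + 0) | (0 + 0) | =c=> u4
  u3 = (0 + 0) | a.(0 + 0) | =a=> u4
  u4 = (0 + 0) | (0 + 0) | stopped
Reachable graph of Q (6 states):
  v0 = a.(c.(0 + 0) | a.(0 + 0) + c.0) | =a=> v1
  v1 = c.(0 + 0) | a.(0 + 0) + c.0 | =a=> v2, =c=> v3, =c=> v4
  v2 = c.(0 + 0) | (0 + 0) | =c=> v5
  v3 = (0 + 0) | a.(0 + 0) | =a=> v5
  v4 = 0 | stopped
  v5 = (0 + 0) | (0 + 0) | stopped
Bisimilarity quotient blocks:
  B0 = {u0}
  B1 = {u1}
  B2 = {u3, v3}
  B3 = {u4, v4, v5}
  B4 = {u2, v2}
  B5 = {v0}
  B6 = {v1}
u0 ∈ B0, v0 ∈ B5 → different blocks

NO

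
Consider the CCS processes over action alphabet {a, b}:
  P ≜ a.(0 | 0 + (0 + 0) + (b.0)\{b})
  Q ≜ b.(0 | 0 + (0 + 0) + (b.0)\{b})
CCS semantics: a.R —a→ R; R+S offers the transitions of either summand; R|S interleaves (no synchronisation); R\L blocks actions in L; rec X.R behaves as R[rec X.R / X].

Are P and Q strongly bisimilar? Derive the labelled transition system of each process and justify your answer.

NO

P's transition system — 2 states:
  p0 = a.(0 | 0 + (0 + 0) + (b.0)\{b}) :: ··a··> p1
  p1 = 0 | 0 + (0 + 0) + (b.0)\{b} :: ·
Q's transition system — 2 states:
  q0 = b.(0 | 0 + (0 + 0) + (b.0)\{b}) :: ··b··> q1
  q1 = 0 | 0 + (0 + 0) + (b.0)\{b} :: ·
Partition-refinement fixed point:
  B0 = {p0}
  B1 = {p1, q1}
  B2 = {q0}
p0 ∈ B0, q0 ∈ B2 → different blocks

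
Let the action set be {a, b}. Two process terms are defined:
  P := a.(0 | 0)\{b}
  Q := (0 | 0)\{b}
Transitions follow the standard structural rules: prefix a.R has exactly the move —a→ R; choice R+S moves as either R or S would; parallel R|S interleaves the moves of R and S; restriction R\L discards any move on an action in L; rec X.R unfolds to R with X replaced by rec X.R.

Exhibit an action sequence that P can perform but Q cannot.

a

P's transition system — 2 states:
  m0 = a.(0 | 0)\{b} has moves =a=> m1
  m1 = (0 | 0)\{b} has moves deadlocked
Q's transition system — 1 states:
  n0 = (0 | 0)\{b} has moves deadlocked
Executing a from P (initial set {m0}):
  step 1 (a): {m1}
  ✓ P
Executing a from Q (initial set {n0}):
  step 1 (a): ∅  — Q cannot continue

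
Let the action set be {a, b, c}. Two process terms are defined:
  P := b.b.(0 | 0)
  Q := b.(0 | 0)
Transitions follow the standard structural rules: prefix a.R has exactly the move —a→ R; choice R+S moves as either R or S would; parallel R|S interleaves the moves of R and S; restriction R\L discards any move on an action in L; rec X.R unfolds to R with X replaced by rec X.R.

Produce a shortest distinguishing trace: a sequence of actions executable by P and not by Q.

P's transition system — 3 states:
  m0 = b.b.(0 | 0) ⊢ -b-> m1
  m1 = b.(0 | 0) ⊢ -b-> m2
  m2 = 0 | 0 ⊢ ∅
Q's transition system — 2 states:
  n0 = b.(0 | 0) ⊢ -b-> n1
  n1 = 0 | 0 ⊢ ∅
Executing bb from P (initial set {m0}):
  step 1 (b): {m1}
  step 2 (b): {m2}
  P completes σ.
Executing bb from Q (initial set {n0}):
  step 1 (b): {n1}
  step 2 (b): no successor for Q

bb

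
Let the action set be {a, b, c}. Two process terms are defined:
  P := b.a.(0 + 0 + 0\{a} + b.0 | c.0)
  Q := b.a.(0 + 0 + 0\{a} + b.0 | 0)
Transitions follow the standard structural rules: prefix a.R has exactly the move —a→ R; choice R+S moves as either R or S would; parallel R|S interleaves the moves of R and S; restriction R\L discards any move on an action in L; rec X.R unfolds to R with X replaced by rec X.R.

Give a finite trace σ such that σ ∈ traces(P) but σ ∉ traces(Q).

bac

LTS(P): 6 reachable states
  m0 = b.a.(0 + 0 + 0\{a} + b.0 | c.0) ⊢ -b-> m1
  m1 = a.(0 + 0 + 0\{a} + b.0 | c.0) ⊢ -a-> m2
  m2 = 0 + 0 + 0\{a} + b.0 | c.0 ⊢ -b-> m3, -c-> m4
  m3 = 0 | c.0 ⊢ -c-> m5
  m4 = b.0 | 0 ⊢ -b-> m5
  m5 = 0 | 0 ⊢ stopped
LTS(Q): 4 reachable states
  n0 = b.a.(0 + 0 + 0\{a} + b.0 | 0) ⊢ -b-> n1
  n1 = a.(0 + 0 + 0\{a} + b.0 | 0) ⊢ -a-> n2
  n2 = 0 + 0 + 0\{a} + b.0 | 0 ⊢ -b-> n3
  n3 = 0 | 0 ⊢ stopped
Run σ = ⟨bac⟩ on P: start {m0}
  after b @ step 1: {m1}
  after a @ step 2: {m2}
  after c @ step 3: {m4}
  — P admits the full trace.
Run σ = ⟨bac⟩ on Q: start {n0}
  after b @ step 1: {n1}
  after a @ step 2: {n2}
  after c @ step 3: ∅ (Q stuck)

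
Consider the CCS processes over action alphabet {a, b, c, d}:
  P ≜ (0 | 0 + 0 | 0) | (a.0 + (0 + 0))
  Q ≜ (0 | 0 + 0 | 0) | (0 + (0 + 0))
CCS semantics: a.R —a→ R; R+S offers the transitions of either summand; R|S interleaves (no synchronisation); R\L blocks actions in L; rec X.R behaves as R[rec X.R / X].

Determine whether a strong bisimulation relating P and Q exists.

not bisimilar

Reachable graph of P (2 states):
  m0 = (0 | 0 + 0 | 0) | (a.0 + (0 + 0)) :: =a=> m1
  m1 = (0 | 0 + 0 | 0) | 0 :: stopped
Reachable graph of Q (1 states):
  n0 = (0 | 0 + 0 | 0) | (0 + (0 + 0)) :: stopped
Bisimilarity quotient blocks:
  B0 = {m0}
  B1 = {m1, n0}
m0 ∈ B0, n0 ∈ B1 → different blocks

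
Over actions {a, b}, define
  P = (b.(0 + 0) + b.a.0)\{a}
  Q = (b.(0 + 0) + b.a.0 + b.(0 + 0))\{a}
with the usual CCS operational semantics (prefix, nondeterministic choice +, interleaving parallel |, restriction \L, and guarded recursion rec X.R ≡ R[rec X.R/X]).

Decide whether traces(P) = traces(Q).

Reachable graph of P (3 states):
  s0 = (b.(0 + 0) + b.a.0)\{a} → -b-> s1, -b-> s2
  s1 = (0 + 0)\{a} → ∅
  s2 = (a.0)\{a} → ∅
Reachable graph of Q (3 states):
  t0 = (b.(0 + 0) + b.a.0 + b.(0 + 0))\{a} → -b-> t1, -b-> t2
  t1 = (0 + 0)\{a} → ∅
  t2 = (a.0)\{a} → ∅
Partition-refinement fixed point:
  B0 = {s0, t0}
  B1 = {s1, s2, t1, t2}
s0 ∈ B0, t0 ∈ B0 → same block
Bisimilar ⇒ trace-equivalent.

YES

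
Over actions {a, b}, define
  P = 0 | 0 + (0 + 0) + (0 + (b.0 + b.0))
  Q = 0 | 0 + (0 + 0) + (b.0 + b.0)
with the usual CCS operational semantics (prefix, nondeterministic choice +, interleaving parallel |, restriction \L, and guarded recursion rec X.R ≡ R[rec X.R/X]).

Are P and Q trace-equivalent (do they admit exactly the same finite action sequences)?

Reachable graph of P (2 states):
  u0 = 0 | 0 + (0 + 0) + (0 + (b.0 + b.0)) → -b-> u1
  u1 = 0 → (no moves)
Reachable graph of Q (2 states):
  v0 = 0 | 0 + (0 + 0) + (b.0 + b.0) → -b-> v1
  v1 = 0 → (no moves)
Partition-refinement fixed point:
  B0 = {u0, v0}
  B1 = {u1, v1}
u0 ∈ B0, v0 ∈ B0 → same block
Bisimilar ⇒ trace-equivalent.

YES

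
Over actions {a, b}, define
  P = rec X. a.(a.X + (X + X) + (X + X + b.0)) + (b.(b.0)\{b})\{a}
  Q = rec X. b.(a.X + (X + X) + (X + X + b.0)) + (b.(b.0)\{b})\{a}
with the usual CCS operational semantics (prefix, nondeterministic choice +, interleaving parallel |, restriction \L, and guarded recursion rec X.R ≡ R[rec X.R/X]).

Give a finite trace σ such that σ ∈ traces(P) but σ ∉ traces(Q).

Reachable graph of P (4 states):
  s0 = rec X. a.(a.X + (X + X) + (X + X + b.0)) + (b.(b.0)\{b})\{a} :: —a→ s1, —b→ s2
  s1 = a.(rec X. a.(a.X + (X + X) + (X + X + b.0)) + (b.(b.0)\{b})\{a}) + ((rec X. a.(a.X + (X + X) + (X + X + b.0)) + (b.(b.0)\{b})\{a}) + (rec X. a.(a.X + (X + X) + (X + X + b.0)) + (b.(b.0)\{b})\{a})) + ((rec X. a.(a.X + (X + X) + (X + X + b.0)) + (b.(b.0)\{b})\{a}) + (rec X. a.(a.X + (X + X) + (X + X + b.0)) + (b.(b.0)\{b})\{a}) + b.0) :: —a→ s0, —a→ s1, —b→ s2, —b→ s3
  s2 = (b.0)\{b}\{a} :: stopped
  s3 = 0 :: stopped
Reachable graph of Q (4 states):
  t0 = rec X. b.(a.X + (X + X) + (X + X + b.0)) + (b.(b.0)\{b})\{a} :: —b→ t1, —b→ t2
  t1 = (b.0)\{b}\{a} :: stopped
  t2 = a.(rec X. b.(a.X + (X + X) + (X + X + b.0)) + (b.(b.0)\{b})\{a}) + ((rec X. b.(a.X + (X + X) + (X + X + b.0)) + (b.(b.0)\{b})\{a}) + (rec X. b.(a.X + (X + X) + (X + X + b.0)) + (b.(b.0)\{b})\{a})) + ((rec X. b.(a.X + (X + X) + (X + X + b.0)) + (b.(b.0)\{b})\{a}) + (rec X. b.(a.X + (X + X) + (X + X + b.0)) + (b.(b.0)\{b})\{a}) + b.0) :: —a→ t0, —b→ t1, —b→ t2, —b→ t3
  t3 = 0 :: stopped
Trace ⟨a⟩ through P, begin at {s0}:
  [1] a ⇒ {s1}
  P completes σ.
Trace ⟨a⟩ through Q, begin at {t0}:
  [1] a ⇒ no successor for Q

a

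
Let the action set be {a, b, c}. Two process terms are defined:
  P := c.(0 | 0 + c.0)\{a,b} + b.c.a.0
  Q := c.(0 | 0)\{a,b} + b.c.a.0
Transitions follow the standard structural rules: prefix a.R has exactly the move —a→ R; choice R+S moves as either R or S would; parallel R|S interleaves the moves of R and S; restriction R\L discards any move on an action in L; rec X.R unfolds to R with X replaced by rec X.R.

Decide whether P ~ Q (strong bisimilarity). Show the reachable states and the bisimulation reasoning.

Reachable graph of P (6 states):
  s0 = c.(0 | 0 + c.0)\{a,b} + b.c.a.0 ⊢ ··b··> s1, ··c··> s2
  s1 = c.a.0 ⊢ ··c··> s3
  s2 = (0 | 0 + c.0)\{a,b} ⊢ ··c··> s4
  s3 = a.0 ⊢ ··a··> s5
  s4 = 0\{a,b} ⊢ deadlocked
  s5 = 0 ⊢ deadlocked
Reachable graph of Q (5 states):
  t0 = c.(0 | 0)\{a,b} + b.c.a.0 ⊢ ··b··> t1, ··c··> t2
  t1 = c.a.0 ⊢ ··c··> t3
  t2 = (0 | 0)\{a,b} ⊢ deadlocked
  t3 = a.0 ⊢ ··a··> t4
  t4 = 0 ⊢ deadlocked
Coarsest stable partition (strong bisimilarity classes):
  B0 = {s0}
  B1 = {s1, t1}
  B2 = {s3, t3}
  B3 = {s4, s5, t2, t4}
  B4 = {s2}
  B5 = {t0}
s0 ∈ B0, t0 ∈ B5 → different blocks

NO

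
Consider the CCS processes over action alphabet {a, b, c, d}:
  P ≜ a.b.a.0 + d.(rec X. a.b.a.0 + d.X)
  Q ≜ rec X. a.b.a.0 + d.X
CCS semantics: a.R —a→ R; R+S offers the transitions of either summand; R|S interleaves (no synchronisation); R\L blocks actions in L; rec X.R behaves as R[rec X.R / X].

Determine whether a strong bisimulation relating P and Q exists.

bisimilar

P's transition system — 5 states:
  p0 = a.b.a.0 + d.(rec X. a.b.a.0 + d.X) has moves —a→ p1, —d→ p2
  p1 = b.a.0 has moves —b→ p3
  p2 = rec X. a.b.a.0 + d.X has moves —a→ p1, —d→ p2
  p3 = a.0 has moves —a→ p4
  p4 = 0 has moves deadlocked
Q's transition system — 4 states:
  q0 = rec X. a.b.a.0 + d.X has moves —a→ q1, —d→ q0
  q1 = b.a.0 has moves —b→ q2
  q2 = a.0 has moves —a→ q3
  q3 = 0 has moves deadlocked
Partition-refinement fixed point:
  B0 = {p0, p2, q0}
  B1 = {p1, q1}
  B2 = {p3, q2}
  B3 = {p4, q3}
p0 ∈ B0, q0 ∈ B0 → same block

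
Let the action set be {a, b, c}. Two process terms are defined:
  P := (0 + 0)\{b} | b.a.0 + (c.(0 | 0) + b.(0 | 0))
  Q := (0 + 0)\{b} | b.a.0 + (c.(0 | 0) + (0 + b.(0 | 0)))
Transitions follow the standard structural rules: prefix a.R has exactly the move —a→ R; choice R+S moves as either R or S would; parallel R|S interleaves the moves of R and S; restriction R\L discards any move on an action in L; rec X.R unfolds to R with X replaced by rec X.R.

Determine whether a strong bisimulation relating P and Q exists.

Reachable graph of P (4 states):
  m0 = (0 + 0)\{b} | b.a.0 + (c.(0 | 0) + b.(0 | 0)) has moves -b-> m1, -b-> m2, -c-> m2
  m1 = (0 + 0)\{b} | a.0 has moves -a-> m3
  m2 = 0 | 0 has moves (no moves)
  m3 = (0 + 0)\{b} | 0 has moves (no moves)
Reachable graph of Q (4 states):
  n0 = (0 + 0)\{b} | b.a.0 + (c.(0 | 0) + (0 + b.(0 | 0))) has moves -b-> n1, -b-> n2, -c-> n2
  n1 = (0 + 0)\{b} | a.0 has moves -a-> n3
  n2 = 0 | 0 has moves (no moves)
  n3 = (0 + 0)\{b} | 0 has moves (no moves)
Bisimilarity quotient blocks:
  B0 = {m0, n0}
  B1 = {m2, m3, n2, n3}
  B2 = {m1, n1}
m0 ∈ B0, n0 ∈ B0 → same block

bisimilar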